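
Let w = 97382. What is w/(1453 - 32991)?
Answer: -48691/15769 ≈ -3.0878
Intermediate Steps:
w/(1453 - 32991) = 97382/(1453 - 32991) = 97382/(-31538) = 97382*(-1/31538) = -48691/15769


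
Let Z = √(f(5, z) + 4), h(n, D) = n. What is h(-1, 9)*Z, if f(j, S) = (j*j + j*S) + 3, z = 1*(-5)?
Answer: -√7 ≈ -2.6458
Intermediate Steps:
z = -5
f(j, S) = 3 + j² + S*j (f(j, S) = (j² + S*j) + 3 = 3 + j² + S*j)
Z = √7 (Z = √((3 + 5² - 5*5) + 4) = √((3 + 25 - 25) + 4) = √(3 + 4) = √7 ≈ 2.6458)
h(-1, 9)*Z = -√7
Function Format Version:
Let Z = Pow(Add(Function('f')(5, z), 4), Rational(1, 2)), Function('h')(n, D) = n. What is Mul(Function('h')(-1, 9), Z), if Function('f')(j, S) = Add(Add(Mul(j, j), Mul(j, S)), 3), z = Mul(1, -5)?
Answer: Mul(-1, Pow(7, Rational(1, 2))) ≈ -2.6458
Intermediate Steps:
z = -5
Function('f')(j, S) = Add(3, Pow(j, 2), Mul(S, j)) (Function('f')(j, S) = Add(Add(Pow(j, 2), Mul(S, j)), 3) = Add(3, Pow(j, 2), Mul(S, j)))
Z = Pow(7, Rational(1, 2)) (Z = Pow(Add(Add(3, Pow(5, 2), Mul(-5, 5)), 4), Rational(1, 2)) = Pow(Add(Add(3, 25, -25), 4), Rational(1, 2)) = Pow(Add(3, 4), Rational(1, 2)) = Pow(7, Rational(1, 2)) ≈ 2.6458)
Mul(Function('h')(-1, 9), Z) = Mul(-1, Pow(7, Rational(1, 2)))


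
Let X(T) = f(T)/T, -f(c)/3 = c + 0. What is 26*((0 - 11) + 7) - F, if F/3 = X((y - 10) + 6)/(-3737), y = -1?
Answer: -388657/3737 ≈ -104.00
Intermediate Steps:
f(c) = -3*c (f(c) = -3*(c + 0) = -3*c)
X(T) = -3 (X(T) = (-3*T)/T = -3)
F = 9/3737 (F = 3*(-3/(-3737)) = 3*(-3*(-1/3737)) = 3*(3/3737) = 9/3737 ≈ 0.0024083)
26*((0 - 11) + 7) - F = 26*((0 - 11) + 7) - 1*9/3737 = 26*(-11 + 7) - 9/3737 = 26*(-4) - 9/3737 = -104 - 9/3737 = -388657/3737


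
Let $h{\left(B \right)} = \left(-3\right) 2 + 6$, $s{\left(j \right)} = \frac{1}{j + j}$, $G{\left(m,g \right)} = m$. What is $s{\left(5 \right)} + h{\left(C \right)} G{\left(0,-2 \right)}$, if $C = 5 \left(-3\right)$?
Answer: $\frac{1}{10} \approx 0.1$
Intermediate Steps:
$C = -15$
$s{\left(j \right)} = \frac{1}{2 j}$
$h{\left(B \right)} = 0$ ($h{\left(B \right)} = -6 + 6 = 0$)
$s{\left(5 \right)} + h{\left(C \right)} G{\left(0,-2 \right)} = \frac{1}{2 \cdot 5} + 0 \cdot 0 = \frac{1}{2} \cdot \frac{1}{5} + 0 = \frac{1}{10} + 0 = \frac{1}{10}$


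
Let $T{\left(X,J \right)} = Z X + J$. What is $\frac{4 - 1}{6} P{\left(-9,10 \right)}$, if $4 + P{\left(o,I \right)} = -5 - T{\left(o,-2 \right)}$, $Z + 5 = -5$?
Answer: $- \frac{97}{2} \approx -48.5$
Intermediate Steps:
$Z = -10$ ($Z = -5 - 5 = -10$)
$T{\left(X,J \right)} = J - 10 X$ ($T{\left(X,J \right)} = - 10 X + J = J - 10 X$)
$P{\left(o,I \right)} = -7 + 10 o$ ($P{\left(o,I \right)} = -4 - \left(3 - 10 o\right) = -4 + \left(-5 + \left(2 + 10 o\right)\right) = -4 + \left(-3 + 10 o\right) = -7 + 10 o$)
$\frac{4 - 1}{6} P{\left(-9,10 \right)} = \frac{4 - 1}{6} \left(-7 + 10 \left(-9\right)\right) = \left(4 - 1\right) \frac{1}{6} \left(-7 - 90\right) = 3 \cdot \frac{1}{6} \left(-97\right) = \frac{1}{2} \left(-97\right) = - \frac{97}{2}$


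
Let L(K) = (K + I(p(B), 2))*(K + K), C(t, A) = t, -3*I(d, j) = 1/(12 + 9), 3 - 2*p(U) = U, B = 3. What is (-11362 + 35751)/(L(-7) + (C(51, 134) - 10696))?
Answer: -219501/94921 ≈ -2.3125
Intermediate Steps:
p(U) = 3/2 - U/2
I(d, j) = -1/63 (I(d, j) = -1/(3*(12 + 9)) = -1/3/21 = -1/3*1/21 = -1/63)
L(K) = 2*K*(-1/63 + K) (L(K) = (K - 1/63)*(K + K) = (-1/63 + K)*(2*K) = 2*K*(-1/63 + K))
(-11362 + 35751)/(L(-7) + (C(51, 134) - 10696)) = (-11362 + 35751)/((2/63)*(-7)*(-1 + 63*(-7)) + (51 - 10696)) = 24389/((2/63)*(-7)*(-1 - 441) - 10645) = 24389/((2/63)*(-7)*(-442) - 10645) = 24389/(884/9 - 10645) = 24389/(-94921/9) = 24389*(-9/94921) = -219501/94921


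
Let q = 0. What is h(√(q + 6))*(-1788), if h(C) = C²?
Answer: -10728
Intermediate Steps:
h(√(q + 6))*(-1788) = (√(0 + 6))²*(-1788) = (√6)²*(-1788) = 6*(-1788) = -10728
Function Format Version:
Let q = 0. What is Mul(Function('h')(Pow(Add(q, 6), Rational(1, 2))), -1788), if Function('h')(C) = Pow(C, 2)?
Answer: -10728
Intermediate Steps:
Mul(Function('h')(Pow(Add(q, 6), Rational(1, 2))), -1788) = Mul(Pow(Pow(Add(0, 6), Rational(1, 2)), 2), -1788) = Mul(Pow(Pow(6, Rational(1, 2)), 2), -1788) = Mul(6, -1788) = -10728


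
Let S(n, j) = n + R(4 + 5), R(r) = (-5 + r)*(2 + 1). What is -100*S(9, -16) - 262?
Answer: -2362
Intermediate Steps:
R(r) = -15 + 3*r (R(r) = (-5 + r)*3 = -15 + 3*r)
S(n, j) = 12 + n (S(n, j) = n + (-15 + 3*(4 + 5)) = n + (-15 + 3*9) = n + (-15 + 27) = n + 12 = 12 + n)
-100*S(9, -16) - 262 = -100*(12 + 9) - 262 = -100*21 - 262 = -2100 - 262 = -2362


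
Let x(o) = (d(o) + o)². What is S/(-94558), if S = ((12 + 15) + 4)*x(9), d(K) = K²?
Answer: -125550/47279 ≈ -2.6555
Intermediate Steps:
x(o) = (o + o²)² (x(o) = (o² + o)² = (o + o²)²)
S = 251100 (S = ((12 + 15) + 4)*(9²*(1 + 9)²) = (27 + 4)*(81*10²) = 31*(81*100) = 31*8100 = 251100)
S/(-94558) = 251100/(-94558) = 251100*(-1/94558) = -125550/47279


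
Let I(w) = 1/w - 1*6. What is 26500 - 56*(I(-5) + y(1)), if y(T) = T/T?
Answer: 133956/5 ≈ 26791.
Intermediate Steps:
I(w) = -6 + 1/w (I(w) = 1/w - 6 = -6 + 1/w)
y(T) = 1
26500 - 56*(I(-5) + y(1)) = 26500 - 56*((-6 + 1/(-5)) + 1) = 26500 - 56*((-6 - ⅕) + 1) = 26500 - 56*(-31/5 + 1) = 26500 - 56*(-26/5) = 26500 + 1456/5 = 133956/5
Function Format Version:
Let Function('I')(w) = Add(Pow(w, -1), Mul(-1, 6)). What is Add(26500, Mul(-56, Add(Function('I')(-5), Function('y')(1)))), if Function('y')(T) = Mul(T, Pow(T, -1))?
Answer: Rational(133956, 5) ≈ 26791.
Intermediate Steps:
Function('I')(w) = Add(-6, Pow(w, -1)) (Function('I')(w) = Add(Pow(w, -1), -6) = Add(-6, Pow(w, -1)))
Function('y')(T) = 1
Add(26500, Mul(-56, Add(Function('I')(-5), Function('y')(1)))) = Add(26500, Mul(-56, Add(Add(-6, Pow(-5, -1)), 1))) = Add(26500, Mul(-56, Add(Add(-6, Rational(-1, 5)), 1))) = Add(26500, Mul(-56, Add(Rational(-31, 5), 1))) = Add(26500, Mul(-56, Rational(-26, 5))) = Add(26500, Rational(1456, 5)) = Rational(133956, 5)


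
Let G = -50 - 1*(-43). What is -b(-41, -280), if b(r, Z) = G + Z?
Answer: 287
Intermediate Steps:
G = -7 (G = -50 + 43 = -7)
b(r, Z) = -7 + Z
-b(-41, -280) = -(-7 - 280) = -1*(-287) = 287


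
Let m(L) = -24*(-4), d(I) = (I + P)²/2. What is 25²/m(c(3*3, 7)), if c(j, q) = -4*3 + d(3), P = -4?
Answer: 625/96 ≈ 6.5104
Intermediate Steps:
d(I) = (-4 + I)²/2 (d(I) = (I - 4)²/2 = (-4 + I)²*(½) = (-4 + I)²/2)
c(j, q) = -23/2 (c(j, q) = -4*3 + (-4 + 3)²/2 = -12 + (½)*(-1)² = -12 + (½)*1 = -12 + ½ = -23/2)
m(L) = 96
25²/m(c(3*3, 7)) = 25²/96 = 625*(1/96) = 625/96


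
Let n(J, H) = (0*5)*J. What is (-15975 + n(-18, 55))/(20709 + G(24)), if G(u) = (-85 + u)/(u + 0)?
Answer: -76680/99391 ≈ -0.77150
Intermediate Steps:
G(u) = (-85 + u)/u
n(J, H) = 0 (n(J, H) = 0*J = 0)
(-15975 + n(-18, 55))/(20709 + G(24)) = (-15975 + 0)/(20709 + (-85 + 24)/24) = -15975/(20709 + (1/24)*(-61)) = -15975/(20709 - 61/24) = -15975/496955/24 = -15975*24/496955 = -76680/99391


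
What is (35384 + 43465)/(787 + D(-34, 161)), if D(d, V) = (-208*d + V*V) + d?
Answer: 78849/33746 ≈ 2.3365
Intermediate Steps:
D(d, V) = V**2 - 207*d (D(d, V) = (-208*d + V**2) + d = (V**2 - 208*d) + d = V**2 - 207*d)
(35384 + 43465)/(787 + D(-34, 161)) = (35384 + 43465)/(787 + (161**2 - 207*(-34))) = 78849/(787 + (25921 + 7038)) = 78849/(787 + 32959) = 78849/33746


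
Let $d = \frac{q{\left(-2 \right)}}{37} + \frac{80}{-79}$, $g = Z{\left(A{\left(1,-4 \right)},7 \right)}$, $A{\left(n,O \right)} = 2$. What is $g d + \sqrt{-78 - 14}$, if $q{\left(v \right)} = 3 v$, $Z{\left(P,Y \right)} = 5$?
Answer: $- \frac{17170}{2923} + 2 i \sqrt{23} \approx -5.8741 + 9.5917 i$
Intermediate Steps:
$g = 5$
$d = - \frac{3434}{2923}$ ($d = \frac{3 \left(-2\right)}{37} + \frac{80}{-79} = \left(-6\right) \frac{1}{37} + 80 \left(- \frac{1}{79}\right) = - \frac{6}{37} - \frac{80}{79} = - \frac{3434}{2923} \approx -1.1748$)
$g d + \sqrt{-78 - 14} = 5 \left(- \frac{3434}{2923}\right) + \sqrt{-78 - 14} = - \frac{17170}{2923} + \sqrt{-92} = - \frac{17170}{2923} + 2 i \sqrt{23}$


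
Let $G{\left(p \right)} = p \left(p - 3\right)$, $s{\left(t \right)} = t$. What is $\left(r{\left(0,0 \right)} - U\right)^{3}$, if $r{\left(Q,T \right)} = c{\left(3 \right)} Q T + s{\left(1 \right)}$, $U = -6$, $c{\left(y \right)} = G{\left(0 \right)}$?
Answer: $343$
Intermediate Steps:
$G{\left(p \right)} = p \left(-3 + p\right)$
$c{\left(y \right)} = 0$ ($c{\left(y \right)} = 0 \left(-3 + 0\right) = 0 \left(-3\right) = 0$)
$r{\left(Q,T \right)} = 1$ ($r{\left(Q,T \right)} = 0 Q T + 1 = 0 T + 1 = 0 + 1 = 1$)
$\left(r{\left(0,0 \right)} - U\right)^{3} = \left(1 - -6\right)^{3} = \left(1 + 6\right)^{3} = 7^{3} = 343$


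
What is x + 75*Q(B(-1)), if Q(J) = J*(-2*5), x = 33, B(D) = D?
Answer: 783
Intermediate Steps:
Q(J) = -10*J (Q(J) = J*(-10) = -10*J)
x + 75*Q(B(-1)) = 33 + 75*(-10*(-1)) = 33 + 75*10 = 33 + 750 = 783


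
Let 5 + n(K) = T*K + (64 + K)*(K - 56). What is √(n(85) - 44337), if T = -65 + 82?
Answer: 4*I*√2411 ≈ 196.41*I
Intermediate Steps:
T = 17
n(K) = -5 + 17*K + (-56 + K)*(64 + K) (n(K) = -5 + (17*K + (64 + K)*(K - 56)) = -5 + (17*K + (64 + K)*(-56 + K)) = -5 + (17*K + (-56 + K)*(64 + K)) = -5 + 17*K + (-56 + K)*(64 + K))
√(n(85) - 44337) = √((-3589 + 85² + 25*85) - 44337) = √((-3589 + 7225 + 2125) - 44337) = √(5761 - 44337) = √(-38576) = 4*I*√2411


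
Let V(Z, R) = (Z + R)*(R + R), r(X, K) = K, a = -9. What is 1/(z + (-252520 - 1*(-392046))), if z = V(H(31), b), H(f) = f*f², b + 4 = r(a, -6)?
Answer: -1/456094 ≈ -2.1925e-6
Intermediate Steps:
b = -10 (b = -4 - 6 = -10)
H(f) = f³
V(Z, R) = 2*R*(R + Z) (V(Z, R) = (R + Z)*(2*R) = 2*R*(R + Z))
z = -595620 (z = 2*(-10)*(-10 + 31³) = 2*(-10)*(-10 + 29791) = 2*(-10)*29781 = -595620)
1/(z + (-252520 - 1*(-392046))) = 1/(-595620 + (-252520 - 1*(-392046))) = 1/(-595620 + (-252520 + 392046)) = 1/(-595620 + 139526) = 1/(-456094) = -1/456094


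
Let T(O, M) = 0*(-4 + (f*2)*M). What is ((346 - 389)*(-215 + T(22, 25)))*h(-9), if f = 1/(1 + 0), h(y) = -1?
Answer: -9245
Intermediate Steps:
f = 1 (f = 1/1 = 1)
T(O, M) = 0 (T(O, M) = 0*(-4 + (1*2)*M) = 0*(-4 + 2*M) = 0)
((346 - 389)*(-215 + T(22, 25)))*h(-9) = ((346 - 389)*(-215 + 0))*(-1) = -43*(-215)*(-1) = 9245*(-1) = -9245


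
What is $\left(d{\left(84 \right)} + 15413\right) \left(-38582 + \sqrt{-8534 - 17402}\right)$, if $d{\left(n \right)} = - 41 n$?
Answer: $-461787958 + 47876 i \sqrt{1621} \approx -4.6179 \cdot 10^{8} + 1.9276 \cdot 10^{6} i$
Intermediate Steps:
$\left(d{\left(84 \right)} + 15413\right) \left(-38582 + \sqrt{-8534 - 17402}\right) = \left(\left(-41\right) 84 + 15413\right) \left(-38582 + \sqrt{-8534 - 17402}\right) = \left(-3444 + 15413\right) \left(-38582 + \sqrt{-25936}\right) = 11969 \left(-38582 + 4 i \sqrt{1621}\right) = -461787958 + 47876 i \sqrt{1621}$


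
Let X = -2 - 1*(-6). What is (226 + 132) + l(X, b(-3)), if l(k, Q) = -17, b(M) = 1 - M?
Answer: 341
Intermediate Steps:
X = 4 (X = -2 + 6 = 4)
(226 + 132) + l(X, b(-3)) = (226 + 132) - 17 = 358 - 17 = 341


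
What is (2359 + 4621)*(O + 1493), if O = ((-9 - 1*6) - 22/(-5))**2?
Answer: 56027064/5 ≈ 1.1205e+7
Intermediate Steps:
O = 2809/25 (O = ((-9 - 6) - 22*(-1/5))**2 = (-15 + 22/5)**2 = (-53/5)**2 = 2809/25 ≈ 112.36)
(2359 + 4621)*(O + 1493) = (2359 + 4621)*(2809/25 + 1493) = 6980*(40134/25) = 56027064/5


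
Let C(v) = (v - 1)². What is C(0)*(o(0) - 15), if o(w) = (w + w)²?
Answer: -15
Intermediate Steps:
C(v) = (-1 + v)²
o(w) = 4*w² (o(w) = (2*w)² = 4*w²)
C(0)*(o(0) - 15) = (-1 + 0)²*(4*0² - 15) = (-1)²*(4*0 - 15) = 1*(0 - 15) = 1*(-15) = -15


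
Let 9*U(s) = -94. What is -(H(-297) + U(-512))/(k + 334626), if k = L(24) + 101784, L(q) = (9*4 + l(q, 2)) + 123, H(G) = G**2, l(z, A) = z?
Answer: -793787/3929337 ≈ -0.20202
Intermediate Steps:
U(s) = -94/9 (U(s) = (1/9)*(-94) = -94/9)
L(q) = 159 + q (L(q) = (9*4 + q) + 123 = (36 + q) + 123 = 159 + q)
k = 101967 (k = (159 + 24) + 101784 = 183 + 101784 = 101967)
-(H(-297) + U(-512))/(k + 334626) = -((-297)**2 - 94/9)/(101967 + 334626) = -(88209 - 94/9)/436593 = -793787/(9*436593) = -1*793787/3929337 = -793787/3929337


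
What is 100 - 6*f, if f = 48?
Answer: -188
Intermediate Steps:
100 - 6*f = 100 - 6*48 = 100 - 288 = -188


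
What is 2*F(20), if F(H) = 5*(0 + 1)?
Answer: 10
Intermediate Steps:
F(H) = 5 (F(H) = 5*1 = 5)
2*F(20) = 2*5 = 10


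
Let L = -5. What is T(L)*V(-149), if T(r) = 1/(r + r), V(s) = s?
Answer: 149/10 ≈ 14.900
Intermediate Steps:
T(r) = 1/(2*r)
T(L)*V(-149) = ((½)/(-5))*(-149) = ((½)*(-⅕))*(-149) = -⅒*(-149) = 149/10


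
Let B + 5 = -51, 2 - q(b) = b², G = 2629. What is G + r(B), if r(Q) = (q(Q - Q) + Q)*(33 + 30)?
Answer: -773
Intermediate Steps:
q(b) = 2 - b²
B = -56 (B = -5 - 51 = -56)
r(Q) = 126 + 63*Q (r(Q) = ((2 - (Q - Q)²) + Q)*(33 + 30) = ((2 - 1*0²) + Q)*63 = ((2 - 1*0) + Q)*63 = ((2 + 0) + Q)*63 = (2 + Q)*63 = 126 + 63*Q)
G + r(B) = 2629 + (126 + 63*(-56)) = 2629 + (126 - 3528) = 2629 - 3402 = -773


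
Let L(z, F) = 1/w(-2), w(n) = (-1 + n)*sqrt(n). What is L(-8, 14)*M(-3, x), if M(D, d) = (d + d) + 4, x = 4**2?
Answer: 6*I*sqrt(2) ≈ 8.4853*I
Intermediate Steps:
w(n) = sqrt(n)*(-1 + n)
x = 16
M(D, d) = 4 + 2*d (M(D, d) = 2*d + 4 = 4 + 2*d)
L(z, F) = I*sqrt(2)/6 (L(z, F) = 1/(sqrt(-2)*(-1 - 2)) = 1/((I*sqrt(2))*(-3)) = 1/(-3*I*sqrt(2)) = I*sqrt(2)/6)
L(-8, 14)*M(-3, x) = (I*sqrt(2)/6)*(4 + 2*16) = (I*sqrt(2)/6)*(4 + 32) = (I*sqrt(2)/6)*36 = 6*I*sqrt(2)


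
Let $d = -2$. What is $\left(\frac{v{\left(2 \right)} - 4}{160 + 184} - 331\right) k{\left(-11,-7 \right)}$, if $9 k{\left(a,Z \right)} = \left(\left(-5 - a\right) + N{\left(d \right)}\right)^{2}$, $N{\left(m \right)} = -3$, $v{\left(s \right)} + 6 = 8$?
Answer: $- \frac{56933}{172} \approx -331.01$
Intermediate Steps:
$v{\left(s \right)} = 2$ ($v{\left(s \right)} = -6 + 8 = 2$)
$k{\left(a,Z \right)} = \frac{\left(-8 - a\right)^{2}}{9}$ ($k{\left(a,Z \right)} = \frac{\left(\left(-5 - a\right) - 3\right)^{2}}{9} = \frac{\left(-8 - a\right)^{2}}{9}$)
$\left(\frac{v{\left(2 \right)} - 4}{160 + 184} - 331\right) k{\left(-11,-7 \right)} = \left(\frac{2 - 4}{160 + 184} - 331\right) \frac{\left(8 - 11\right)^{2}}{9} = \left(- \frac{2}{344} - 331\right) \frac{\left(-3\right)^{2}}{9} = \left(\left(-2\right) \frac{1}{344} - 331\right) \frac{1}{9} \cdot 9 = \left(- \frac{1}{172} - 331\right) 1 = \left(- \frac{56933}{172}\right) 1 = - \frac{56933}{172}$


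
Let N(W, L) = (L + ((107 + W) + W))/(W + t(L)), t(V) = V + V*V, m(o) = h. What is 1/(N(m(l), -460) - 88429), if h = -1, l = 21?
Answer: -211139/18670810986 ≈ -1.1309e-5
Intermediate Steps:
m(o) = -1
t(V) = V + V**2
N(W, L) = (107 + L + 2*W)/(W + L*(1 + L)) (N(W, L) = (L + ((107 + W) + W))/(W + L*(1 + L)) = (L + (107 + 2*W))/(W + L*(1 + L)) = (107 + L + 2*W)/(W + L*(1 + L)))
1/(N(m(l), -460) - 88429) = 1/((107 - 460 + 2*(-1))/(-1 - 460*(1 - 460)) - 88429) = 1/((107 - 460 - 2)/(-1 - 460*(-459)) - 88429) = 1/(-355/(-1 + 211140) - 88429) = 1/(-355/211139 - 88429) = 1/(-18670810986/211139) = -211139/18670810986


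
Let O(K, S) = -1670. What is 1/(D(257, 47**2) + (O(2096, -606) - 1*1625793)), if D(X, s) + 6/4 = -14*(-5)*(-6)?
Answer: -2/3255769 ≈ -6.1429e-7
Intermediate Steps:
D(X, s) = -843/2 (D(X, s) = -3/2 - 14*(-5)*(-6) = -3/2 + 70*(-6) = -3/2 - 420 = -843/2)
1/(D(257, 47**2) + (O(2096, -606) - 1*1625793)) = 1/(-843/2 + (-1670 - 1*1625793)) = 1/(-843/2 + (-1670 - 1625793)) = 1/(-843/2 - 1627463) = 1/(-3255769/2) = -2/3255769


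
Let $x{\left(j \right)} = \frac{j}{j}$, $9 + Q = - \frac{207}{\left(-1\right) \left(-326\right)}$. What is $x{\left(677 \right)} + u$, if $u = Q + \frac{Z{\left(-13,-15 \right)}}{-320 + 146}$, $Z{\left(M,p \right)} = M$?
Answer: $- \frac{121393}{14181} \approx -8.5603$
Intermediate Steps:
$Q = - \frac{3141}{326}$ ($Q = -9 - \frac{207}{\left(-1\right) \left(-326\right)} = -9 - \frac{207}{326} = - \frac{3141}{326} \approx -9.635$)
$u = - \frac{135574}{14181}$ ($u = - \frac{3141}{326} - \frac{13}{-320 + 146} = - \frac{3141}{326} - \frac{13}{-174} = - \frac{3141}{326} - - \frac{13}{174} = - \frac{3141}{326} + \frac{13}{174} = - \frac{135574}{14181} \approx -9.5603$)
$x{\left(j \right)} = 1$
$x{\left(677 \right)} + u = 1 - \frac{135574}{14181} = - \frac{121393}{14181}$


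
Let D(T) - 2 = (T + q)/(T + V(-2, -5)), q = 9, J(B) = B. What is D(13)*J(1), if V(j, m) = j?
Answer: 4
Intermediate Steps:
D(T) = 2 + (9 + T)/(-2 + T) (D(T) = 2 + (T + 9)/(T - 2) = 2 + (9 + T)/(-2 + T))
D(13)*J(1) = ((5 + 3*13)/(-2 + 13))*1 = ((5 + 39)/11)*1 = ((1/11)*44)*1 = 4*1 = 4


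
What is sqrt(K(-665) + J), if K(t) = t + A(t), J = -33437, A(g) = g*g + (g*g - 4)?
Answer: 2*sqrt(212586) ≈ 922.14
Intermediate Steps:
A(g) = -4 + 2*g**2 (A(g) = g**2 + (g**2 - 4) = g**2 + (-4 + g**2) = -4 + 2*g**2)
K(t) = -4 + t + 2*t**2 (K(t) = t + (-4 + 2*t**2) = -4 + t + 2*t**2)
sqrt(K(-665) + J) = sqrt((-4 - 665 + 2*(-665)**2) - 33437) = sqrt((-4 - 665 + 2*442225) - 33437) = sqrt((-4 - 665 + 884450) - 33437) = sqrt(883781 - 33437) = sqrt(850344) = 2*sqrt(212586)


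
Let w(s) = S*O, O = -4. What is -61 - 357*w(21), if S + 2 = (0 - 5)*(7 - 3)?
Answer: -31477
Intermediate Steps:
S = -22 (S = -2 + (0 - 5)*(7 - 3) = -2 - 5*4 = -2 - 20 = -22)
w(s) = 88 (w(s) = -22*(-4) = 88)
-61 - 357*w(21) = -61 - 357*88 = -61 - 31416 = -31477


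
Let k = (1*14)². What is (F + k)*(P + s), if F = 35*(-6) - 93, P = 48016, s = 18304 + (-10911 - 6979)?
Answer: -5182010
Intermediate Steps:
s = 414 (s = 18304 - 17890 = 414)
k = 196 (k = 14² = 196)
F = -303 (F = -210 - 93 = -303)
(F + k)*(P + s) = (-303 + 196)*(48016 + 414) = -107*48430 = -5182010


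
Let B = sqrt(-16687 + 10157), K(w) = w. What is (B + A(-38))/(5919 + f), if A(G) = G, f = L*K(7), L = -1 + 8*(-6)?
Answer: -19/2788 + I*sqrt(6530)/5576 ≈ -0.0068149 + 0.014492*I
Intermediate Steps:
L = -49 (L = -1 - 48 = -49)
B = I*sqrt(6530) (B = sqrt(-6530) = I*sqrt(6530) ≈ 80.808*I)
f = -343 (f = -49*7 = -343)
(B + A(-38))/(5919 + f) = (I*sqrt(6530) - 38)/(5919 - 343) = (-38 + I*sqrt(6530))/5576 = (-38 + I*sqrt(6530))*(1/5576) = -19/2788 + I*sqrt(6530)/5576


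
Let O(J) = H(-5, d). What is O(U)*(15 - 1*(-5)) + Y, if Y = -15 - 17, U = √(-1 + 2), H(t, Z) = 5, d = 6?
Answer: 68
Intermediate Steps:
U = 1 (U = √1 = 1)
O(J) = 5
Y = -32
O(U)*(15 - 1*(-5)) + Y = 5*(15 - 1*(-5)) - 32 = 5*(15 + 5) - 32 = 5*20 - 32 = 100 - 32 = 68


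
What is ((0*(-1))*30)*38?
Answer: 0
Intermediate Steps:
((0*(-1))*30)*38 = (0*30)*38 = 0*38 = 0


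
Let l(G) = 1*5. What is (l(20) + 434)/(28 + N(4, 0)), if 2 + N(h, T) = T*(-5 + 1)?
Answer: 439/26 ≈ 16.885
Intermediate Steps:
N(h, T) = -2 - 4*T (N(h, T) = -2 + T*(-5 + 1) = -2 + T*(-4) = -2 - 4*T)
l(G) = 5
(l(20) + 434)/(28 + N(4, 0)) = (5 + 434)/(28 + (-2 - 4*0)) = 439/(28 + (-2 + 0)) = 439/(28 - 2) = 439/26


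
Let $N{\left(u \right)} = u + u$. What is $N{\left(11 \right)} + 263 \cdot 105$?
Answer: $27637$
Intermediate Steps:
$N{\left(u \right)} = 2 u$
$N{\left(11 \right)} + 263 \cdot 105 = 2 \cdot 11 + 263 \cdot 105 = 22 + 27615 = 27637$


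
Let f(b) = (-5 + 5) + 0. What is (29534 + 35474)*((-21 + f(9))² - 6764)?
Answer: -411045584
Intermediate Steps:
f(b) = 0 (f(b) = 0 + 0 = 0)
(29534 + 35474)*((-21 + f(9))² - 6764) = (29534 + 35474)*((-21 + 0)² - 6764) = 65008*((-21)² - 6764) = 65008*(441 - 6764) = 65008*(-6323) = -411045584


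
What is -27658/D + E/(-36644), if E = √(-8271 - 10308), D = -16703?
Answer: 27658/16703 - I*√18579/36644 ≈ 1.6559 - 0.0037197*I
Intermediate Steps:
E = I*√18579 (E = √(-18579) = I*√18579 ≈ 136.3*I)
-27658/D + E/(-36644) = -27658/(-16703) + (I*√18579)/(-36644) = -27658*(-1/16703) + (I*√18579)*(-1/36644) = 27658/16703 - I*√18579/36644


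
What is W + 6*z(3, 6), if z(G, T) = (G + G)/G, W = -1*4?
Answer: 8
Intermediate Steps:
W = -4
z(G, T) = 2 (z(G, T) = (2*G)/G = 2)
W + 6*z(3, 6) = -4 + 6*2 = -4 + 12 = 8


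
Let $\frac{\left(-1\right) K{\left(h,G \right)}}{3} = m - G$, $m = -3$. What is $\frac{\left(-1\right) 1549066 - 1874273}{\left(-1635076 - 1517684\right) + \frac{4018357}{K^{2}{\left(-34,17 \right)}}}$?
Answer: $\frac{12324020400}{11345917643} \approx 1.0862$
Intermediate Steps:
$K{\left(h,G \right)} = 9 + 3 G$ ($K{\left(h,G \right)} = - 3 \left(-3 - G\right) = 9 + 3 G$)
$\frac{\left(-1\right) 1549066 - 1874273}{\left(-1635076 - 1517684\right) + \frac{4018357}{K^{2}{\left(-34,17 \right)}}} = \frac{\left(-1\right) 1549066 - 1874273}{\left(-1635076 - 1517684\right) + \frac{4018357}{\left(9 + 3 \cdot 17\right)^{2}}} = \frac{-1549066 - 1874273}{\left(-1635076 - 1517684\right) + \frac{4018357}{\left(9 + 51\right)^{2}}} = - \frac{3423339}{-3152760 + \frac{4018357}{60^{2}}} = - \frac{3423339}{-3152760 + \frac{4018357}{3600}} = - \frac{3423339}{- \frac{11345917643}{3600}} = \left(-3423339\right) \left(- \frac{3600}{11345917643}\right) = \frac{12324020400}{11345917643}$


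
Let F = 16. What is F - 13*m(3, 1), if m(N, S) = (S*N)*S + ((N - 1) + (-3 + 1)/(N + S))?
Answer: -85/2 ≈ -42.500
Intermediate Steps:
m(N, S) = -1 + N - 2/(N + S) + N*S² (m(N, S) = (N*S)*S + ((-1 + N) - 2/(N + S)) = N*S² + (-1 + N - 2/(N + S)) = -1 + N - 2/(N + S) + N*S²)
F - 13*m(3, 1) = 16 - 13*(-2 + 3² - 1*3 - 1*1 + 3*1 + 3*1³ + 3²*1²)/(3 + 1) = 16 - 13*(-2 + 9 - 3 - 1 + 3 + 3*1 + 9*1)/4 = 16 - 13*(-2 + 9 - 3 - 1 + 3 + 3 + 9)/4 = 16 - 13*18/4 = 16 - 13*9/2 = 16 - 117/2 = -85/2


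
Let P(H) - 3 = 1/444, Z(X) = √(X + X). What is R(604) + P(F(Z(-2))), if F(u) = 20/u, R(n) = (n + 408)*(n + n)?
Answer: 542789557/444 ≈ 1.2225e+6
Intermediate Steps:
R(n) = 2*n*(408 + n) (R(n) = (408 + n)*(2*n) = 2*n*(408 + n))
Z(X) = √2*√X (Z(X) = √(2*X) = √2*√X)
P(H) = 1333/444 (P(H) = 3 + 1/444 = 1333/444)
R(604) + P(F(Z(-2))) = 2*604*(408 + 604) + 1333/444 = 2*604*1012 + 1333/444 = 1222496 + 1333/444 = 542789557/444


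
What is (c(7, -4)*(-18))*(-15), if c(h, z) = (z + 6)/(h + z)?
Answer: 180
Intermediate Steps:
c(h, z) = (6 + z)/(h + z)
(c(7, -4)*(-18))*(-15) = (((6 - 4)/(7 - 4))*(-18))*(-15) = ((2/3)*(-18))*(-15) = (((⅓)*2)*(-18))*(-15) = ((⅔)*(-18))*(-15) = -12*(-15) = 180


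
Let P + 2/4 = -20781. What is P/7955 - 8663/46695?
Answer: -415722523/148583490 ≈ -2.7979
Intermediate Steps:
P = -41563/2 (P = -½ - 20781 = -41563/2 ≈ -20782.)
P/7955 - 8663/46695 = -41563/2/7955 - 8663/46695 = -41563/2*1/7955 - 8663*1/46695 = -41563/15910 - 8663/46695 = -415722523/148583490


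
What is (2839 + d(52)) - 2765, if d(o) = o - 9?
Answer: 117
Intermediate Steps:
d(o) = -9 + o
(2839 + d(52)) - 2765 = (2839 + (-9 + 52)) - 2765 = (2839 + 43) - 2765 = 2882 - 2765 = 117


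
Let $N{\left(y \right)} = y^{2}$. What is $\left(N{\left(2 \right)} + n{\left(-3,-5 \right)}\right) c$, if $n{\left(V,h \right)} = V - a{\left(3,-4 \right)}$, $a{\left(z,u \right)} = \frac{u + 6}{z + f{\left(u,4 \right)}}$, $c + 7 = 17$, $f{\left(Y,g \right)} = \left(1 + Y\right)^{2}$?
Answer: $\frac{25}{3} \approx 8.3333$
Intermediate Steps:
$c = 10$ ($c = -7 + 17 = 10$)
$a{\left(z,u \right)} = \frac{6 + u}{z + \left(1 + u\right)^{2}}$ ($a{\left(z,u \right)} = \frac{u + 6}{z + \left(1 + u\right)^{2}} = \frac{6 + u}{z + \left(1 + u\right)^{2}}$)
$n{\left(V,h \right)} = - \frac{1}{6} + V$ ($n{\left(V,h \right)} = V - \frac{6 - 4}{3 + \left(1 - 4\right)^{2}} = V - \frac{1}{3 + \left(-3\right)^{2}} \cdot 2 = V - \frac{1}{3 + 9} \cdot 2 = V - \frac{1}{12} \cdot 2 = V - \frac{1}{6} = - \frac{1}{6} + V$)
$\left(N{\left(2 \right)} + n{\left(-3,-5 \right)}\right) c = \left(2^{2} - \frac{19}{6}\right) 10 = \left(4 - \frac{19}{6}\right) 10 = \frac{5}{6} \cdot 10 = \frac{25}{3}$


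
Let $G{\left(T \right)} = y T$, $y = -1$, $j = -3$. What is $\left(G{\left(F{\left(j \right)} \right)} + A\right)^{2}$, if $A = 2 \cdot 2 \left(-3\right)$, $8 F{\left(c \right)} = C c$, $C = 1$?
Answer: $\frac{8649}{64} \approx 135.14$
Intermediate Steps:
$F{\left(c \right)} = \frac{c}{8}$ ($F{\left(c \right)} = \frac{1 c}{8} = \frac{c}{8}$)
$G{\left(T \right)} = - T$
$A = -12$ ($A = 4 \left(-3\right) = -12$)
$\left(G{\left(F{\left(j \right)} \right)} + A\right)^{2} = \left(- \frac{-3}{8} - 12\right)^{2} = \left(\left(-1\right) \left(- \frac{3}{8}\right) - 12\right)^{2} = \left(\frac{3}{8} - 12\right)^{2} = \left(- \frac{93}{8}\right)^{2} = \frac{8649}{64}$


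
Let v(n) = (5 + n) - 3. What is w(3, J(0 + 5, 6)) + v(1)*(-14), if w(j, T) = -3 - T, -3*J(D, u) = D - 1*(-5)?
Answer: -125/3 ≈ -41.667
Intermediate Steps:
v(n) = 2 + n
J(D, u) = -5/3 - D/3 (J(D, u) = -(D - 1*(-5))/3 = -(D + 5)/3 = -(5 + D)/3 = -5/3 - D/3)
w(3, J(0 + 5, 6)) + v(1)*(-14) = (-3 - (-5/3 - (0 + 5)/3)) + (2 + 1)*(-14) = (-3 - (-5/3 - 1/3*5)) + 3*(-14) = (-3 - (-5/3 - 5/3)) - 42 = (-3 - 1*(-10/3)) - 42 = (-3 + 10/3) - 42 = 1/3 - 42 = -125/3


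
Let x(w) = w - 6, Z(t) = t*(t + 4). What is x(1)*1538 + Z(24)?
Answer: -7018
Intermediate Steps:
Z(t) = t*(4 + t)
x(w) = -6 + w
x(1)*1538 + Z(24) = (-6 + 1)*1538 + 24*(4 + 24) = -5*1538 + 24*28 = -7690 + 672 = -7018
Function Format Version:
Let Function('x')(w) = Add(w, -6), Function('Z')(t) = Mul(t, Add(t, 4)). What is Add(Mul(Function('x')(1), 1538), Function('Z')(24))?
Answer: -7018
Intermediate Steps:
Function('Z')(t) = Mul(t, Add(4, t))
Function('x')(w) = Add(-6, w)
Add(Mul(Function('x')(1), 1538), Function('Z')(24)) = Add(Mul(Add(-6, 1), 1538), Mul(24, Add(4, 24))) = Add(Mul(-5, 1538), Mul(24, 28)) = Add(-7690, 672) = -7018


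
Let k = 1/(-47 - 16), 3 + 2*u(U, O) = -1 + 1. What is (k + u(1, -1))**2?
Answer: 36481/15876 ≈ 2.2979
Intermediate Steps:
u(U, O) = -3/2 (u(U, O) = -3/2 + (-1 + 1)/2 = -3/2 + (1/2)*0 = -3/2 + 0 = -3/2)
k = -1/63 (k = 1/(-63) = -1/63 ≈ -0.015873)
(k + u(1, -1))**2 = (-1/63 - 3/2)**2 = (-191/126)**2 = 36481/15876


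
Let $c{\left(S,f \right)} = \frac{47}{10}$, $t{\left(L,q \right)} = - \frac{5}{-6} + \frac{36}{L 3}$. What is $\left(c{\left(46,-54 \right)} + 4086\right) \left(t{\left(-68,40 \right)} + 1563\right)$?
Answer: $\frac{6524380151}{1020} \approx 6.3964 \cdot 10^{6}$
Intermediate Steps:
$t{\left(L,q \right)} = \frac{5}{6} + \frac{12}{L}$ ($t{\left(L,q \right)} = \left(-5\right) \left(- \frac{1}{6}\right) + \frac{36}{3 L} = \frac{5}{6} + 36 \frac{1}{3 L} = \frac{5}{6} + \frac{12}{L}$)
$c{\left(S,f \right)} = \frac{47}{10}$ ($c{\left(S,f \right)} = 47 \cdot \frac{1}{10} = \frac{47}{10}$)
$\left(c{\left(46,-54 \right)} + 4086\right) \left(t{\left(-68,40 \right)} + 1563\right) = \left(\frac{47}{10} + 4086\right) \left(\left(\frac{5}{6} + \frac{12}{-68}\right) + 1563\right) = \frac{40907 \left(\left(\frac{5}{6} + 12 \left(- \frac{1}{68}\right)\right) + 1563\right)}{10} = \frac{40907 \left(\left(\frac{5}{6} - \frac{3}{17}\right) + 1563\right)}{10} = \frac{40907 \left(\frac{67}{102} + 1563\right)}{10} = \frac{40907}{10} \cdot \frac{159493}{102} = \frac{6524380151}{1020}$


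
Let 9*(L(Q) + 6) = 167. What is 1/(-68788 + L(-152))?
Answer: -9/618979 ≈ -1.4540e-5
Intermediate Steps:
L(Q) = 113/9 (L(Q) = -6 + (1/9)*167 = -6 + 167/9 = 113/9)
1/(-68788 + L(-152)) = 1/(-68788 + 113/9) = 1/(-618979/9) = -9/618979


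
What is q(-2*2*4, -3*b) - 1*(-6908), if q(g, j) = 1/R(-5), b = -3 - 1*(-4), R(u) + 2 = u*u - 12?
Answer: 75989/11 ≈ 6908.1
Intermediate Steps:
R(u) = -14 + u² (R(u) = -2 + (u*u - 12) = -2 + (u² - 12) = -2 + (-12 + u²) = -14 + u²)
b = 1 (b = -3 + 4 = 1)
q(g, j) = 1/11 (q(g, j) = 1/(-14 + (-5)²) = 1/(-14 + 25) = 1/11)
q(-2*2*4, -3*b) - 1*(-6908) = 1/11 - 1*(-6908) = 1/11 + 6908 = 75989/11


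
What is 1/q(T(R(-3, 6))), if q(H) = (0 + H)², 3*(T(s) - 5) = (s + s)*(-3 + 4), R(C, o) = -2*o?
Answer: ⅑ ≈ 0.11111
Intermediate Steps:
T(s) = 5 + 2*s/3 (T(s) = 5 + ((s + s)*(-3 + 4))/3 = 5 + ((2*s)*1)/3 = 5 + (2*s)/3 = 5 + 2*s/3)
q(H) = H²
1/q(T(R(-3, 6))) = 1/((5 + 2*(-2*6)/3)²) = 1/((5 + (⅔)*(-12))²) = 1/((5 - 8)²) = 1/((-3)²) = 1/9 = ⅑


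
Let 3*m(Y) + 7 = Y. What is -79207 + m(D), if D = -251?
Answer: -79293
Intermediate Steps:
m(Y) = -7/3 + Y/3
-79207 + m(D) = -79207 + (-7/3 + (⅓)*(-251)) = -79207 + (-7/3 - 251/3) = -79207 - 86 = -79293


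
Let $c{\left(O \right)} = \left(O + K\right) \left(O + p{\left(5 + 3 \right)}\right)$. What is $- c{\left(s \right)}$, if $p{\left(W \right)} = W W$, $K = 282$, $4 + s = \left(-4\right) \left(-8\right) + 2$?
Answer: $-29328$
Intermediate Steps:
$s = 30$ ($s = -4 + \left(\left(-4\right) \left(-8\right) + 2\right) = -4 + \left(32 + 2\right) = -4 + 34 = 30$)
$p{\left(W \right)} = W^{2}$
$c{\left(O \right)} = \left(64 + O\right) \left(282 + O\right)$ ($c{\left(O \right)} = \left(O + 282\right) \left(O + \left(5 + 3\right)^{2}\right) = \left(282 + O\right) \left(O + 8^{2}\right) = \left(282 + O\right) \left(O + 64\right) = \left(282 + O\right) \left(64 + O\right) = \left(64 + O\right) \left(282 + O\right)$)
$- c{\left(s \right)} = - (18048 + 30^{2} + 346 \cdot 30) = - (18048 + 900 + 10380) = \left(-1\right) 29328 = -29328$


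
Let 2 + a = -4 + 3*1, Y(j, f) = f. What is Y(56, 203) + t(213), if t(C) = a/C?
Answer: 14412/71 ≈ 202.99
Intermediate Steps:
a = -3 (a = -2 + (-4 + 3*1) = -2 + (-4 + 3) = -2 - 1 = -3)
t(C) = -3/C
Y(56, 203) + t(213) = 203 - 3/213 = 203 - 3*1/213 = 203 - 1/71 = 14412/71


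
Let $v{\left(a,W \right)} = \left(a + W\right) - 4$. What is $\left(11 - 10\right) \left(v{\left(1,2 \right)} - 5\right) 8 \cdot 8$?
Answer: $-384$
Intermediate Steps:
$v{\left(a,W \right)} = -4 + W + a$ ($v{\left(a,W \right)} = \left(W + a\right) - 4 = -4 + W + a$)
$\left(11 - 10\right) \left(v{\left(1,2 \right)} - 5\right) 8 \cdot 8 = \left(11 - 10\right) \left(\left(-4 + 2 + 1\right) - 5\right) 8 \cdot 8 = 1 \left(-1 - 5\right) 8 \cdot 8 = 1 \left(-6\right) 8 \cdot 8 = \left(-6\right) 8 \cdot 8 = \left(-48\right) 8 = -384$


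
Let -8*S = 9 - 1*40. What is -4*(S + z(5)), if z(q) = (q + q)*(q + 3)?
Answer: -671/2 ≈ -335.50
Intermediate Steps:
S = 31/8 (S = -(9 - 1*40)/8 = -(9 - 40)/8 = -⅛*(-31) = 31/8 ≈ 3.8750)
z(q) = 2*q*(3 + q) (z(q) = (2*q)*(3 + q) = 2*q*(3 + q))
-4*(S + z(5)) = -4*(31/8 + 2*5*(3 + 5)) = -4*(31/8 + 2*5*8) = -4*(31/8 + 80) = -4*671/8 = -671/2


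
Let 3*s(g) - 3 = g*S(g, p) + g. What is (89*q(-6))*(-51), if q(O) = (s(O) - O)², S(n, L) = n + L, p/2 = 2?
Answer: -367659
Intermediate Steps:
p = 4 (p = 2*2 = 4)
S(n, L) = L + n
s(g) = 1 + g/3 + g*(4 + g)/3 (s(g) = 1 + (g*(4 + g) + g)/3 = 1 + (g + g*(4 + g))/3 = 1 + (g/3 + g*(4 + g)/3) = 1 + g/3 + g*(4 + g)/3)
q(O) = (1 - 2*O/3 + O*(4 + O)/3)² (q(O) = ((1 + O/3 + O*(4 + O)/3) - O)² = (1 - 2*O/3 + O*(4 + O)/3)²)
(89*q(-6))*(-51) = (89*((3 + (-6)² + 2*(-6))²/9))*(-51) = (89*((3 + 36 - 12)²/9))*(-51) = (89*((⅑)*27²))*(-51) = (89*((⅑)*729))*(-51) = (89*81)*(-51) = 7209*(-51) = -367659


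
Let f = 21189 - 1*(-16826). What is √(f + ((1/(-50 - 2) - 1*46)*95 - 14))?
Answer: √22733321/26 ≈ 183.38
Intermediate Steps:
f = 38015 (f = 21189 + 16826 = 38015)
√(f + ((1/(-50 - 2) - 1*46)*95 - 14)) = √(38015 + ((1/(-50 - 2) - 1*46)*95 - 14)) = √(38015 + ((1/(-52) - 46)*95 - 14)) = √(38015 + ((-1/52 - 46)*95 - 14)) = √(38015 + (-2393/52*95 - 14)) = √(38015 + (-227335/52 - 14)) = √(38015 - 228063/52) = √(1748717/52) = √22733321/26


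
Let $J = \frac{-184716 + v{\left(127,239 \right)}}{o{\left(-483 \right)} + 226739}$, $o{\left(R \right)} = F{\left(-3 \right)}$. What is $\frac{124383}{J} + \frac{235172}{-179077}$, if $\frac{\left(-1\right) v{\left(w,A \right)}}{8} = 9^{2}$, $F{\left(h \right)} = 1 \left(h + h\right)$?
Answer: $- \frac{1683441642656837}{11064809676} \approx -1.5214 \cdot 10^{5}$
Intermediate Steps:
$F{\left(h \right)} = 2 h$ ($F{\left(h \right)} = 1 \cdot 2 h = 2 h$)
$o{\left(R \right)} = -6$ ($o{\left(R \right)} = 2 \left(-3\right) = -6$)
$v{\left(w,A \right)} = -648$ ($v{\left(w,A \right)} = - 8 \cdot 9^{2} = \left(-8\right) 81 = -648$)
$J = - \frac{185364}{226733}$ ($J = \frac{-184716 - 648}{-6 + 226739} = - \frac{185364}{226733} \approx -0.81754$)
$\frac{124383}{J} + \frac{235172}{-179077} = \frac{124383}{- \frac{185364}{226733}} + \frac{235172}{-179077} = 124383 \left(- \frac{226733}{185364}\right) + 235172 \left(- \frac{1}{179077}\right) = - \frac{9400576913}{61788} - \frac{235172}{179077} = - \frac{1683441642656837}{11064809676}$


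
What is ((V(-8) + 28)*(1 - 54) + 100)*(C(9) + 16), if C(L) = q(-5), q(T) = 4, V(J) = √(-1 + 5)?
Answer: -29800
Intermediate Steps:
V(J) = 2 (V(J) = √4 = 2)
C(L) = 4
((V(-8) + 28)*(1 - 54) + 100)*(C(9) + 16) = ((2 + 28)*(1 - 54) + 100)*(4 + 16) = (30*(-53) + 100)*20 = (-1590 + 100)*20 = -1490*20 = -29800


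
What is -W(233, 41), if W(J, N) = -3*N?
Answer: 123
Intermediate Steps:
-W(233, 41) = -(-3)*41 = -1*(-123) = 123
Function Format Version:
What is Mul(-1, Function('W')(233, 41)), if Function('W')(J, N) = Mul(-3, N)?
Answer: 123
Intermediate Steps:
Mul(-1, Function('W')(233, 41)) = Mul(-1, Mul(-3, 41)) = Mul(-1, -123) = 123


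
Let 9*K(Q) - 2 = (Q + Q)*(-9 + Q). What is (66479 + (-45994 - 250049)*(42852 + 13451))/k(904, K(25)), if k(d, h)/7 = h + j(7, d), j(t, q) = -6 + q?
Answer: -75006191475/31094 ≈ -2.4122e+6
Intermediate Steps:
K(Q) = 2/9 + 2*Q*(-9 + Q)/9 (K(Q) = 2/9 + ((Q + Q)*(-9 + Q))/9 = 2/9 + ((2*Q)*(-9 + Q))/9 = 2/9 + (2*Q*(-9 + Q))/9 = 2/9 + 2*Q*(-9 + Q)/9)
k(d, h) = -42 + 7*d + 7*h (k(d, h) = 7*(h + (-6 + d)) = 7*(-6 + d + h) = -42 + 7*d + 7*h)
(66479 + (-45994 - 250049)*(42852 + 13451))/k(904, K(25)) = (66479 + (-45994 - 250049)*(42852 + 13451))/(-42 + 7*904 + 7*(2/9 - 2*25 + (2/9)*25**2)) = (66479 - 296043*56303)/(-42 + 6328 + 7*(2/9 - 50 + (2/9)*625)) = (66479 - 16668109029)/(-42 + 6328 + 7*(2/9 - 50 + 1250/9)) = -16668042550/(-42 + 6328 + 7*(802/9)) = -16668042550/(-42 + 6328 + 5614/9) = -16668042550/62188/9 = -16668042550*9/62188 = -75006191475/31094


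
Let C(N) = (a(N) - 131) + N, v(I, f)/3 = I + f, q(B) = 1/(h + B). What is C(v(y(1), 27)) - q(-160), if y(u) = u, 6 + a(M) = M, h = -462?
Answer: 19283/622 ≈ 31.002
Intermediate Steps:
a(M) = -6 + M
q(B) = 1/(-462 + B)
v(I, f) = 3*I + 3*f (v(I, f) = 3*(I + f) = 3*I + 3*f)
C(N) = -137 + 2*N (C(N) = ((-6 + N) - 131) + N = (-137 + N) + N = -137 + 2*N)
C(v(y(1), 27)) - q(-160) = (-137 + 2*(3*1 + 3*27)) - 1/(-462 - 160) = (-137 + 2*(3 + 81)) - 1/(-622) = (-137 + 2*84) - 1*(-1/622) = (-137 + 168) + 1/622 = 31 + 1/622 = 19283/622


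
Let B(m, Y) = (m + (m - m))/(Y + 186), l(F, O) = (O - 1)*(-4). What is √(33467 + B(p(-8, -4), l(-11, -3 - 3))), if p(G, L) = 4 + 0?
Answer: √383163897/107 ≈ 182.94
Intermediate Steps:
p(G, L) = 4
l(F, O) = 4 - 4*O (l(F, O) = (-1 + O)*(-4) = 4 - 4*O)
B(m, Y) = m/(186 + Y) (B(m, Y) = (m + 0)/(186 + Y) = m/(186 + Y))
√(33467 + B(p(-8, -4), l(-11, -3 - 3))) = √(33467 + 4/(186 + (4 - 4*(-3 - 3)))) = √(33467 + 4/(186 + (4 - 4*(-6)))) = √(33467 + 4/(186 + (4 + 24))) = √(33467 + 4/(186 + 28)) = √(33467 + 4/214) = √(33467 + 4*(1/214)) = √(33467 + 2/107) = √(3580971/107) = √383163897/107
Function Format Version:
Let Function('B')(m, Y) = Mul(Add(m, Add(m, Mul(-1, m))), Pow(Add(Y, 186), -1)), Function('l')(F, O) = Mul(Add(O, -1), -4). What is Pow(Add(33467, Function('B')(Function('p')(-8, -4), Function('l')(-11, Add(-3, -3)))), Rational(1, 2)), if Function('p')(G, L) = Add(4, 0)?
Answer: Mul(Rational(1, 107), Pow(383163897, Rational(1, 2))) ≈ 182.94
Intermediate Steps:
Function('p')(G, L) = 4
Function('l')(F, O) = Add(4, Mul(-4, O)) (Function('l')(F, O) = Mul(Add(-1, O), -4) = Add(4, Mul(-4, O)))
Function('B')(m, Y) = Mul(m, Pow(Add(186, Y), -1)) (Function('B')(m, Y) = Mul(Add(m, 0), Pow(Add(186, Y), -1)) = Mul(m, Pow(Add(186, Y), -1)))
Pow(Add(33467, Function('B')(Function('p')(-8, -4), Function('l')(-11, Add(-3, -3)))), Rational(1, 2)) = Pow(Add(33467, Mul(4, Pow(Add(186, Add(4, Mul(-4, Add(-3, -3)))), -1))), Rational(1, 2)) = Pow(Add(33467, Mul(4, Pow(Add(186, Add(4, Mul(-4, -6))), -1))), Rational(1, 2)) = Pow(Add(33467, Mul(4, Pow(Add(186, Add(4, 24)), -1))), Rational(1, 2)) = Pow(Add(33467, Mul(4, Pow(Add(186, 28), -1))), Rational(1, 2)) = Pow(Add(33467, Mul(4, Pow(214, -1))), Rational(1, 2)) = Pow(Add(33467, Mul(4, Rational(1, 214))), Rational(1, 2)) = Pow(Add(33467, Rational(2, 107)), Rational(1, 2)) = Pow(Rational(3580971, 107), Rational(1, 2)) = Mul(Rational(1, 107), Pow(383163897, Rational(1, 2)))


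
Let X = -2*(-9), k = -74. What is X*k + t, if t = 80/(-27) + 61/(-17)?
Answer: -614395/459 ≈ -1338.6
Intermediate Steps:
t = -3007/459 (t = 80*(-1/27) + 61*(-1/17) = -80/27 - 61/17 = -3007/459 ≈ -6.5512)
X = 18
X*k + t = 18*(-74) - 3007/459 = -1332 - 3007/459 = -614395/459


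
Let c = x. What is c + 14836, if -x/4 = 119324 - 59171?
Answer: -225776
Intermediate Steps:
x = -240612 (x = -4*(119324 - 59171) = -4*60153 = -240612)
c = -240612
c + 14836 = -240612 + 14836 = -225776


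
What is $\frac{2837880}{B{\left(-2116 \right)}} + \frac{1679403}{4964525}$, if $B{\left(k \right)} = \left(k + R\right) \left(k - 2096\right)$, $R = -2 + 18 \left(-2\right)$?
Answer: $\frac{407296645502}{625574830725} \approx 0.65108$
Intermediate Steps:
$R = -38$ ($R = -2 - 36 = -38$)
$B{\left(k \right)} = \left(-2096 + k\right) \left(-38 + k\right)$ ($B{\left(k \right)} = \left(k - 38\right) \left(k - 2096\right) = \left(-38 + k\right) \left(-2096 + k\right) = \left(-2096 + k\right) \left(-38 + k\right)$)
$\frac{2837880}{B{\left(-2116 \right)}} + \frac{1679403}{4964525} = \frac{2837880}{79648 + \left(-2116\right)^{2} - -4515544} + \frac{1679403}{4964525} = \frac{2837880}{79648 + 4477456 + 4515544} + 1679403 \cdot \frac{1}{4964525} = \frac{2837880}{9072648} + \frac{1679403}{4964525} = 2837880 \cdot \frac{1}{9072648} + \frac{1679403}{4964525} = \frac{39415}{126009} + \frac{1679403}{4964525} = \frac{407296645502}{625574830725}$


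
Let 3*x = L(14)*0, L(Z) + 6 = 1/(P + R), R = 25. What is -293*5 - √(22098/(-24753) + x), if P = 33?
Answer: -1465 - I*√60776866/8251 ≈ -1465.0 - 0.94485*I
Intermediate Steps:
L(Z) = -347/58 (L(Z) = -6 + 1/(33 + 25) = -6 + 1/58 = -347/58)
x = 0 (x = (-347/58*0)/3 = (⅓)*0 = 0)
-293*5 - √(22098/(-24753) + x) = -293*5 - √(22098/(-24753) + 0) = -1465 - √(22098*(-1/24753) + 0) = -1465 - √(-7366/8251 + 0) = -1465 - √(-7366/8251) = -1465 - I*√60776866/8251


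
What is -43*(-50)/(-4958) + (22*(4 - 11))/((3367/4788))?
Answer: -7071487/32227 ≈ -219.43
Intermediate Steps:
-43*(-50)/(-4958) + (22*(4 - 11))/((3367/4788)) = 2150*(-1/4958) + (22*(-7))/((3367*(1/4788))) = -1075/2479 - 154/481/684 = -1075/2479 - 154*684/481 = -1075/2479 - 105336/481 = -7071487/32227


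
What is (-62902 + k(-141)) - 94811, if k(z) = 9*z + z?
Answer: -159123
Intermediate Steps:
k(z) = 10*z
(-62902 + k(-141)) - 94811 = (-62902 + 10*(-141)) - 94811 = (-62902 - 1410) - 94811 = -64312 - 94811 = -159123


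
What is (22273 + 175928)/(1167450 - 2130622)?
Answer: -198201/963172 ≈ -0.20578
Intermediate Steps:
(22273 + 175928)/(1167450 - 2130622) = 198201/(-963172) = 198201*(-1/963172) = -198201/963172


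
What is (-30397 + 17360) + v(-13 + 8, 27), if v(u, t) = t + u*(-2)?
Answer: -13000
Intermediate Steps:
v(u, t) = t - 2*u
(-30397 + 17360) + v(-13 + 8, 27) = (-30397 + 17360) + (27 - 2*(-13 + 8)) = -13037 + (27 - 2*(-5)) = -13037 + (27 + 10) = -13037 + 37 = -13000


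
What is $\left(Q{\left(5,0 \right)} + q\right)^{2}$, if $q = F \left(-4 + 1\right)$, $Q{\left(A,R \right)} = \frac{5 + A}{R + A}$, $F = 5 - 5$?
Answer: $4$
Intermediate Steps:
$F = 0$ ($F = 5 - 5 = 0$)
$Q{\left(A,R \right)} = \frac{5 + A}{A + R}$
$q = 0$ ($q = 0 \left(-4 + 1\right) = 0 \left(-3\right) = 0$)
$\left(Q{\left(5,0 \right)} + q\right)^{2} = \left(\frac{5 + 5}{5 + 0} + 0\right)^{2} = \left(\frac{1}{5} \cdot 10 + 0\right)^{2} = \left(2 + 0\right)^{2} = 2^{2} = 4$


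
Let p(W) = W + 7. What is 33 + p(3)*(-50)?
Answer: -467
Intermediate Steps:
p(W) = 7 + W
33 + p(3)*(-50) = 33 + (7 + 3)*(-50) = 33 + 10*(-50) = 33 - 500 = -467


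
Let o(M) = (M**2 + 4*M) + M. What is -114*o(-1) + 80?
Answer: 536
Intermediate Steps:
o(M) = M**2 + 5*M
-114*o(-1) + 80 = -(-114)*(5 - 1) + 80 = -(-114)*4 + 80 = -114*(-4) + 80 = 456 + 80 = 536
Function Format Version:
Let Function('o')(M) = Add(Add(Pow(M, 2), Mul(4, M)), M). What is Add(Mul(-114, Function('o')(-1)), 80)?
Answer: 536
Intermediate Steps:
Function('o')(M) = Add(Pow(M, 2), Mul(5, M))
Add(Mul(-114, Function('o')(-1)), 80) = Add(Mul(-114, Mul(-1, Add(5, -1))), 80) = Add(Mul(-114, Mul(-1, 4)), 80) = Add(Mul(-114, -4), 80) = Add(456, 80) = 536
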